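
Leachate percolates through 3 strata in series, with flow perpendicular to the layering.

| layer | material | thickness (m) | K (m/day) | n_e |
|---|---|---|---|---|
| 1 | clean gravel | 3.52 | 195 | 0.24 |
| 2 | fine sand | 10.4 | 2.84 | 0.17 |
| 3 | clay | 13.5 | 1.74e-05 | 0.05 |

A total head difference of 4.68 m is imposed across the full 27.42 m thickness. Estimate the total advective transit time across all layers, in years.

With flow normal to the layers, continuity requires the same specific discharge q through every layer.
Σ(b_i/K_i) = 3.52/195 + 10.4/2.84 + 13.5/1.74e-05 = 7.759e+05 d.
q = Δh / Σ(b_i/K_i) = 4.68 / 7.759e+05 = 6.032e-06 m/day.
In each layer the seepage velocity is v_i = q/n_i, so the layer transit time is t_i = b_i·n_i / q:
  layer 1 (clean gravel): t_1 = 3.52 × 0.24 / 6.032e-06 = 1.401e+05 d
  layer 2 (fine sand): t_2 = 10.4 × 0.17 / 6.032e-06 = 2.931e+05 d
  layer 3 (clay): t_3 = 13.5 × 0.05 / 6.032e-06 = 1.119e+05 d
Total t = Σ t_i = 5.451e+05 days = 1492 years.

1490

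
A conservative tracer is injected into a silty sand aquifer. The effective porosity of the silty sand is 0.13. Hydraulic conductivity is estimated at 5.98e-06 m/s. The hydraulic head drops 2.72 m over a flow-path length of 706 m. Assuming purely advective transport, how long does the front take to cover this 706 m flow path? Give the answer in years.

Convert K: 5.98e-06 m/s × 86400 = 0.5167 m/day.
Hydraulic gradient i = Δh / L = 2.72 / 706 = 0.003853.
Darcy flux q = K · i = 0.5167 × 0.003853 = 0.001991 m/day.
Seepage velocity v = q / n_e = 0.001991 / 0.13 = 0.01531 m/day.
Travel time t = L / v = 706 / 0.01531 = 46107 days = 126.2 years.

126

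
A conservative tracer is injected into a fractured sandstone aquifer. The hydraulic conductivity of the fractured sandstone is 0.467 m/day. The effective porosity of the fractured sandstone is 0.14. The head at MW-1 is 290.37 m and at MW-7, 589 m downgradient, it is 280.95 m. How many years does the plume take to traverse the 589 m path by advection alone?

Hydraulic gradient i = (290.37 − 280.95) / 589 = 9.42 / 589 = 0.01599.
Darcy flux q = K · i = 0.4670 × 0.01599 = 0.007469 m/day.
Seepage velocity v = q / n_e = 0.007469 / 0.14 = 0.05335 m/day.
Travel time t = L / v = 589 / 0.05335 = 11041 days = 30.23 years.

30.2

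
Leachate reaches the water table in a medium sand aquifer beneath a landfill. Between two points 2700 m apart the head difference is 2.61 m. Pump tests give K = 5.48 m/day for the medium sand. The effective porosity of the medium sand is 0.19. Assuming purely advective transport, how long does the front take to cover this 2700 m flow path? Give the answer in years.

265

Hydraulic gradient i = Δh / L = 2.61 / 2700 = 0.0009667.
Darcy flux q = K · i = 5.480 × 0.0009667 = 0.005297 m/day.
Seepage velocity v = q / n_e = 0.005297 / 0.19 = 0.02788 m/day.
Travel time t = L / v = 2700 / 0.02788 = 96841 days = 265.1 years.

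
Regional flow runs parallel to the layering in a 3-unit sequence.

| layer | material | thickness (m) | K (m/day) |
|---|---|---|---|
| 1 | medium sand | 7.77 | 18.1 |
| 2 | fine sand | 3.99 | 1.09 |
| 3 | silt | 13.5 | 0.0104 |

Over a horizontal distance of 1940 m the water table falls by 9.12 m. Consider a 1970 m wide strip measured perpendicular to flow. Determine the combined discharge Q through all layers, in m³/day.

Flow is parallel to layering, so each bed carries its own Darcy discharge and the transmissivities add.
Σ(K_i·b_i) = 18.1×7.77 + 1.09×3.99 + 0.0104×13.5 = 145.1 m²/day.
Hydraulic gradient i = Δh / L = 9.12 / 1940 = 0.004701.
Q = Σ(K_i·b_i) · W · i = 145.1 × 1970 × 0.004701 = 1344 m³/day.

1340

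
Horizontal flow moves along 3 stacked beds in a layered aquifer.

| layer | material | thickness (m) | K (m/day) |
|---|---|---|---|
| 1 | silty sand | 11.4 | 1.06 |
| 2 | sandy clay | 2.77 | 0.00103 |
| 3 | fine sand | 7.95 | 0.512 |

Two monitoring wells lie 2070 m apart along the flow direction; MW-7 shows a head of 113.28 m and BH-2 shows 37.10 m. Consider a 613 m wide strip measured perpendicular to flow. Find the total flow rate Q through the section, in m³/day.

Flow is parallel to layering, so each bed carries its own Darcy discharge and the transmissivities add.
Σ(K_i·b_i) = 1.06×11.4 + 0.00103×2.77 + 0.512×7.95 = 16.16 m²/day.
Hydraulic gradient i = (113.28 − 37.10) / 2070 = 76.18 / 2070 = 0.03680.
Q = Σ(K_i·b_i) · W · i = 16.16 × 613 × 0.03680 = 364.5 m³/day.

365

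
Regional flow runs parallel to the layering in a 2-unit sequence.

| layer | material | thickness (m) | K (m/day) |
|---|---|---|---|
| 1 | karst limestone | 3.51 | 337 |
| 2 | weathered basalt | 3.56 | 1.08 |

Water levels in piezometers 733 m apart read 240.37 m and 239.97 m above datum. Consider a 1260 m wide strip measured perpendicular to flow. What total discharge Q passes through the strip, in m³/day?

Flow is parallel to layering, so each bed carries its own Darcy discharge and the transmissivities add.
Σ(K_i·b_i) = 337×3.51 + 1.08×3.56 = 1187 m²/day.
Hydraulic gradient i = (240.37 − 239.97) / 733 = 0.4 / 733 = 0.0005457.
Q = Σ(K_i·b_i) · W · i = 1187 × 1260 × 0.0005457 = 816.0 m³/day.

816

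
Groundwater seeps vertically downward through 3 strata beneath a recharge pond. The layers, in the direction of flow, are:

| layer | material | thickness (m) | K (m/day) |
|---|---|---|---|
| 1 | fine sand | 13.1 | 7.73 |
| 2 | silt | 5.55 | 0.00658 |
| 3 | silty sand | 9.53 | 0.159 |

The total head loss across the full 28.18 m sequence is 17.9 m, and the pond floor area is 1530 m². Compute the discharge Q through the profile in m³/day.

30.3

Flow is perpendicular to layering, so the layers act in series and the equivalent K is the thickness-weighted harmonic mean.
Total thickness L = 13.1 + 5.55 + 9.53 = 28.18 m.
Σ(b_i/K_i) = 13.1/7.73 + 5.55/0.00658 + 9.53/0.159 = 905.1 d.
K_eq = L / Σ(b_i/K_i) = 28.18 / 905.1 = 0.03113 m/day.
Q = K_eq · A · (Δh/L) = 0.03113 × 1530 × (17.9/28.18) = 30.26 m³/day.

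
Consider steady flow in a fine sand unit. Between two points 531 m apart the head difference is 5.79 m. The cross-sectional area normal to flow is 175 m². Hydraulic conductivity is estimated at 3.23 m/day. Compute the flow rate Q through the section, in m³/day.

6.16

Hydraulic gradient i = Δh / L = 5.79 / 531 = 0.01090.
Darcy's law: Q = K · A · i = 3.230 × 175.0 × 0.01090 = 6.163 m³/day.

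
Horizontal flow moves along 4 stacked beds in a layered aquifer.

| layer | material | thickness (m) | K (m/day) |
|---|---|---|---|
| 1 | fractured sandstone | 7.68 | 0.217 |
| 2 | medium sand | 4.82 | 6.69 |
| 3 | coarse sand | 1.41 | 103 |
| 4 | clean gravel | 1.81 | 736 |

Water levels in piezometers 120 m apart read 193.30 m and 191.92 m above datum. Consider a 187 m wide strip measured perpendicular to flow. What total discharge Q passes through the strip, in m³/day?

Flow is parallel to layering, so each bed carries its own Darcy discharge and the transmissivities add.
Σ(K_i·b_i) = 0.217×7.68 + 6.69×4.82 + 103×1.41 + 736×1.81 = 1511 m²/day.
Hydraulic gradient i = (193.30 − 191.92) / 120 = 1.38 / 120 = 0.01150.
Q = Σ(K_i·b_i) · W · i = 1511 × 187 × 0.01150 = 3250 m³/day.

3250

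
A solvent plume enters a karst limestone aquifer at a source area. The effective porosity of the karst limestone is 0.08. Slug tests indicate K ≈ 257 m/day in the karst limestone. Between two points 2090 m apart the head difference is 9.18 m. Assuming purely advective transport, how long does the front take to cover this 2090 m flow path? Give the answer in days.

Hydraulic gradient i = Δh / L = 9.18 / 2090 = 0.004392.
Darcy flux q = K · i = 257.0 × 0.004392 = 1.129 m/day.
Seepage velocity v = q / n_e = 1.129 / 0.08 = 14.11 m/day.
Travel time t = L / v = 2090 / 14.11 = 148.1 days.

148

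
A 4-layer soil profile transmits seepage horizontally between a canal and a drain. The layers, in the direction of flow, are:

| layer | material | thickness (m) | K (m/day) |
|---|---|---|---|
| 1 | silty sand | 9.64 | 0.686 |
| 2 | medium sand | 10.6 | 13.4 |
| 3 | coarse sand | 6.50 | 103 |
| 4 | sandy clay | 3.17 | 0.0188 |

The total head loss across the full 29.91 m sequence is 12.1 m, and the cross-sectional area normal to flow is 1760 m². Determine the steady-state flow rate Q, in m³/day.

Flow is perpendicular to layering, so the layers act in series and the equivalent K is the thickness-weighted harmonic mean.
Total thickness L = 9.64 + 10.6 + 6.50 + 3.17 = 29.91 m.
Σ(b_i/K_i) = 9.64/0.686 + 10.6/13.4 + 6.50/103 + 3.17/0.0188 = 183.5 d.
K_eq = L / Σ(b_i/K_i) = 29.91 / 183.5 = 0.1630 m/day.
Q = K_eq · A · (Δh/L) = 0.1630 × 1760 × (12.1/29.91) = 116.0 m³/day.

116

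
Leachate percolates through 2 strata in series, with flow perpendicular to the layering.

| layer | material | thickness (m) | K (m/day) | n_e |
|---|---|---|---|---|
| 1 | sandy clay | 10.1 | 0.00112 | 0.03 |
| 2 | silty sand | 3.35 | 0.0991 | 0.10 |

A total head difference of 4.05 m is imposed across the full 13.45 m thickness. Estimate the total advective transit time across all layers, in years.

3.90

With flow normal to the layers, continuity requires the same specific discharge q through every layer.
Σ(b_i/K_i) = 10.1/0.00112 + 3.35/0.0991 = 9052 d.
q = Δh / Σ(b_i/K_i) = 4.05 / 9052 = 0.0004474 m/day.
In each layer the seepage velocity is v_i = q/n_i, so the layer transit time is t_i = b_i·n_i / q:
  layer 1 (sandy clay): t_1 = 10.1 × 0.03 / 0.0004474 = 677.2 d
  layer 2 (silty sand): t_2 = 3.35 × 0.10 / 0.0004474 = 748.7 d
Total t = Σ t_i = 1426 days = 3.904 years.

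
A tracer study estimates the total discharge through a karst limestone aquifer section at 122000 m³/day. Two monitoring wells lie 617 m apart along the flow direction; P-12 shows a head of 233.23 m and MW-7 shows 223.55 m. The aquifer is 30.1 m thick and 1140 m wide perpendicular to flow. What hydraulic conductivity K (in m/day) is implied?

227

Cross-sectional area A = 1140 × 30.1 = 34314 m².
Hydraulic gradient i = (233.23 − 223.55) / 617 = 9.68 / 617 = 0.01569.
From Q = K·A·i, K = Q / (A·i) = 122000 / (34314 × 0.01569) = 226.6 m/day.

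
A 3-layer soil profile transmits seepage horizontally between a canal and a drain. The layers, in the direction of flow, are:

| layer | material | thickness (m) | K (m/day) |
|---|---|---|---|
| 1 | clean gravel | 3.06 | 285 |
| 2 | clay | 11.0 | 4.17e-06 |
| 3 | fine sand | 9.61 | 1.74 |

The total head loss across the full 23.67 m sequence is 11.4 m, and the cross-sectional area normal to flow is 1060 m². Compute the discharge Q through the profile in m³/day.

Flow is perpendicular to layering, so the layers act in series and the equivalent K is the thickness-weighted harmonic mean.
Total thickness L = 3.06 + 11.0 + 9.61 = 23.67 m.
Σ(b_i/K_i) = 3.06/285 + 11.0/4.17e-06 + 9.61/1.74 = 2.638e+06 d.
K_eq = L / Σ(b_i/K_i) = 23.67 / 2.638e+06 = 8.973e-06 m/day.
Q = K_eq · A · (Δh/L) = 8.973e-06 × 1060 × (11.4/23.67) = 0.004581 m³/day.

0.00458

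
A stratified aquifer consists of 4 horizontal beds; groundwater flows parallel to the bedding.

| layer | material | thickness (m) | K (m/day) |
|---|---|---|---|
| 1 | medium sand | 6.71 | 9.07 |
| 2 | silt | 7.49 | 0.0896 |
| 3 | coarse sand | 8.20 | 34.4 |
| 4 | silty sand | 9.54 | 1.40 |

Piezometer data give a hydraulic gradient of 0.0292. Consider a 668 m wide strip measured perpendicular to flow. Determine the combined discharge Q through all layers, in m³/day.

Flow is parallel to layering, so each bed carries its own Darcy discharge and the transmissivities add.
Σ(K_i·b_i) = 9.07×6.71 + 0.0896×7.49 + 34.4×8.20 + 1.40×9.54 = 357.0 m²/day.
Hydraulic gradient i = 0.0292.
Q = Σ(K_i·b_i) · W · i = 357.0 × 668 × 0.02920 = 6963 m³/day.

6960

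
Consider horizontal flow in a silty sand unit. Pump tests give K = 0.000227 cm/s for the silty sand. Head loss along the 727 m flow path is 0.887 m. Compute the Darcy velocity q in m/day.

Convert K: 0.000227 cm/s × 864 = 0.1961 m/day.
Hydraulic gradient i = Δh / L = 0.887 / 727 = 0.001220.
Specific discharge q = K · i = 0.1961 × 0.001220 = 0.0002393 m/day.

0.000239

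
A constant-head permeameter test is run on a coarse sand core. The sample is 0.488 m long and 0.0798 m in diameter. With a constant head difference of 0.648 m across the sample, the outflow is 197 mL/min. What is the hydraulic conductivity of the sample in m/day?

Cross-sectional area A = π·(d/2)² = π × (0.0798/2)² = 0.005001 m².
Convert discharge: 197 mL/min = 3.283e-06 m³/s.
Darcy's law rearranged: K = Q·L / (A·Δh) = 3.283e-06 × 0.488 / (0.005001 × 0.648) = 0.0004944 m/s = 42.71 m/day.

42.7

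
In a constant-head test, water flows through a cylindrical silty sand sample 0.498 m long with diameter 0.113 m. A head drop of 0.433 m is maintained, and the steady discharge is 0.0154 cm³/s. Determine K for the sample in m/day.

Cross-sectional area A = π·(d/2)² = π × (0.113/2)² = 0.01003 m².
Convert discharge: 0.0154 cm³/s = 1.540e-08 m³/s.
Darcy's law rearranged: K = Q·L / (A·Δh) = 1.540e-08 × 0.498 / (0.01003 × 0.433) = 1.766e-06 m/s = 0.1526 m/day.

0.153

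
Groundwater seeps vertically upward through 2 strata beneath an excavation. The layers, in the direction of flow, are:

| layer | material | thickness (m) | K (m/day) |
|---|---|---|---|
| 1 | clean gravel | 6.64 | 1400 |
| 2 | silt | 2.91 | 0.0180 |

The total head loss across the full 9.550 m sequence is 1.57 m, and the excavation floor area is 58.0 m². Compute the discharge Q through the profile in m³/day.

0.563

Flow is perpendicular to layering, so the layers act in series and the equivalent K is the thickness-weighted harmonic mean.
Total thickness L = 6.64 + 2.91 = 9.550 m.
Σ(b_i/K_i) = 6.64/1400 + 2.91/0.0180 = 161.7 d.
K_eq = L / Σ(b_i/K_i) = 9.550 / 161.7 = 0.05907 m/day.
Q = K_eq · A · (Δh/L) = 0.05907 × 58.0 × (1.57/9.550) = 0.5632 m³/day.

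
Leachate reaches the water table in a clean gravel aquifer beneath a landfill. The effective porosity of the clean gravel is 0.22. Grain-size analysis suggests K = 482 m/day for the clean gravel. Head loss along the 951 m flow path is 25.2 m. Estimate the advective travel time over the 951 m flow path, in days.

Hydraulic gradient i = Δh / L = 25.2 / 951 = 0.02650.
Darcy flux q = K · i = 482.0 × 0.02650 = 12.77 m/day.
Seepage velocity v = q / n_e = 12.77 / 0.22 = 58.06 m/day.
Travel time t = L / v = 951 / 58.06 = 16.38 days.

16.4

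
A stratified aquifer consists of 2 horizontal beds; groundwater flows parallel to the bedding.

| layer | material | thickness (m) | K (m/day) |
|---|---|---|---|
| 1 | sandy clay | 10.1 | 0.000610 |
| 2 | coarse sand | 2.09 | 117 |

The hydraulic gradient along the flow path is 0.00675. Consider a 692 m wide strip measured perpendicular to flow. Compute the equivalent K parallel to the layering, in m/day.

20.1

Flow is parallel to layering, so each bed carries its own Darcy discharge and the transmissivities add.
Σ(K_i·b_i) = 0.000610×10.1 + 117×2.09 = 244.5 m²/day.
Total thickness b = 12.19 m, so K_eq = Σ(K_i·b_i)/b = 20.06 m/day.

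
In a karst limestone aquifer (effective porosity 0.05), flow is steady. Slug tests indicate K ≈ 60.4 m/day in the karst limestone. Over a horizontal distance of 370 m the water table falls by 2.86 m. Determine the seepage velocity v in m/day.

Hydraulic gradient i = Δh / L = 2.86 / 370 = 0.007730.
Darcy flux q = K · i = 60.40 × 0.007730 = 0.4669 m/day.
Seepage velocity v = q / n_e = 0.4669 / 0.05 = 9.338 m/day.

9.34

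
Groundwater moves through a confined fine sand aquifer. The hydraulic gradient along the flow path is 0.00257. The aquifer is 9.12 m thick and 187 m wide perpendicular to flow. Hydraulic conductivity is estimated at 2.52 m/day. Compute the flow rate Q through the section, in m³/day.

Cross-sectional area A = 187 × 9.12 = 1705 m².
Hydraulic gradient i = 0.00257.
Darcy's law: Q = K · A · i = 2.520 × 1705 × 0.002570 = 11.05 m³/day.

11.0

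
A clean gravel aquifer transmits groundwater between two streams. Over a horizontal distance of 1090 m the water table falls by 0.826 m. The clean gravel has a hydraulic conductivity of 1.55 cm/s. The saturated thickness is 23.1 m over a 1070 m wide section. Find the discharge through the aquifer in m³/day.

Convert K: 1.55 cm/s × 864 = 1339 m/day.
Cross-sectional area A = 1070 × 23.1 = 24717 m².
Hydraulic gradient i = Δh / L = 0.826 / 1090 = 0.0007578.
Darcy's law: Q = K · A · i = 1339 × 24717 × 0.0007578 = 25084 m³/day.

25100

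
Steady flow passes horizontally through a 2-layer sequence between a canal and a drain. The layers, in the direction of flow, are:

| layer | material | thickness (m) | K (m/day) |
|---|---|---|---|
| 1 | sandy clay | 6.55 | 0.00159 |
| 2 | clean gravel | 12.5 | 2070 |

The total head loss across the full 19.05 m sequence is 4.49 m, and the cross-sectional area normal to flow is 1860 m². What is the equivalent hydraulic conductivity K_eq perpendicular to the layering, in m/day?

0.00462

Flow is perpendicular to layering, so the layers act in series and the equivalent K is the thickness-weighted harmonic mean.
Total thickness L = 6.55 + 12.5 = 19.05 m.
Σ(b_i/K_i) = 6.55/0.00159 + 12.5/2070 = 4120 d.
K_eq = L / Σ(b_i/K_i) = 19.05 / 4120 = 0.004624 m/day.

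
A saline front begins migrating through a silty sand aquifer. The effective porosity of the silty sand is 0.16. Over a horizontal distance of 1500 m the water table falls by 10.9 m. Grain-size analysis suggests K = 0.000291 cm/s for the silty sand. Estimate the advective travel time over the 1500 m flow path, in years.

360

Convert K: 0.000291 cm/s × 864 = 0.2514 m/day.
Hydraulic gradient i = Δh / L = 10.9 / 1500 = 0.007267.
Darcy flux q = K · i = 0.2514 × 0.007267 = 0.001827 m/day.
Seepage velocity v = q / n_e = 0.001827 / 0.16 = 0.01142 m/day.
Travel time t = L / v = 1500 / 0.01142 = 1.314e+05 days = 359.6 years.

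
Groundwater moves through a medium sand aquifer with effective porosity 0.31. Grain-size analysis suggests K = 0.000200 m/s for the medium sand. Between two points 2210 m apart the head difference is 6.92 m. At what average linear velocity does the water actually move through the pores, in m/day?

Convert K: 0.000200 m/s × 86400 = 17.28 m/day.
Hydraulic gradient i = Δh / L = 6.92 / 2210 = 0.003131.
Darcy flux q = K · i = 17.28 × 0.003131 = 0.05411 m/day.
Seepage velocity v = q / n_e = 0.05411 / 0.31 = 0.1745 m/day.

0.175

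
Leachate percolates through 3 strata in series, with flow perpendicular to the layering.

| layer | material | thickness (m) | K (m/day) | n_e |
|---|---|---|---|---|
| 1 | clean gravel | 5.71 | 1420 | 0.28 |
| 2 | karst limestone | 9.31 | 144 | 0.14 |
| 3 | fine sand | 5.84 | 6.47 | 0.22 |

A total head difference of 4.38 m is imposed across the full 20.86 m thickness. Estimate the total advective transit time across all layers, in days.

0.929

With flow normal to the layers, continuity requires the same specific discharge q through every layer.
Σ(b_i/K_i) = 5.71/1420 + 9.31/144 + 5.84/6.47 = 0.9713 d.
q = Δh / Σ(b_i/K_i) = 4.38 / 0.9713 = 4.509 m/day.
In each layer the seepage velocity is v_i = q/n_i, so the layer transit time is t_i = b_i·n_i / q:
  layer 1 (clean gravel): t_1 = 5.71 × 0.28 / 4.509 = 0.3545 d
  layer 2 (karst limestone): t_2 = 9.31 × 0.14 / 4.509 = 0.2890 d
  layer 3 (fine sand): t_3 = 5.84 × 0.22 / 4.509 = 0.2849 d
Total t = Σ t_i = 0.9285 days.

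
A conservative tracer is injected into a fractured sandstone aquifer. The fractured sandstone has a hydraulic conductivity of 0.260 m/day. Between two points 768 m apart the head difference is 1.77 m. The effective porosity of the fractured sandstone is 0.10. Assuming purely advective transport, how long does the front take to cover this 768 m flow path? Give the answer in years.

Hydraulic gradient i = Δh / L = 1.77 / 768 = 0.002305.
Darcy flux q = K · i = 0.2600 × 0.002305 = 0.0005992 m/day.
Seepage velocity v = q / n_e = 0.0005992 / 0.10 = 0.005992 m/day.
Travel time t = L / v = 768 / 0.005992 = 1.282e+05 days = 350.9 years.

351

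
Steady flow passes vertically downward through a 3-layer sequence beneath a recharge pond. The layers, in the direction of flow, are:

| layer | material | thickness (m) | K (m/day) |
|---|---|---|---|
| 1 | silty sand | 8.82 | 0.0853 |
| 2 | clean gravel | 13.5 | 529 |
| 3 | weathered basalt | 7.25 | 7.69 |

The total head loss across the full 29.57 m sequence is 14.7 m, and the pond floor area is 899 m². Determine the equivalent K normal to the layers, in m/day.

Flow is perpendicular to layering, so the layers act in series and the equivalent K is the thickness-weighted harmonic mean.
Total thickness L = 8.82 + 13.5 + 7.25 = 29.57 m.
Σ(b_i/K_i) = 8.82/0.0853 + 13.5/529 + 7.25/7.69 = 104.4 d.
K_eq = L / Σ(b_i/K_i) = 29.57 / 104.4 = 0.2833 m/day.

0.283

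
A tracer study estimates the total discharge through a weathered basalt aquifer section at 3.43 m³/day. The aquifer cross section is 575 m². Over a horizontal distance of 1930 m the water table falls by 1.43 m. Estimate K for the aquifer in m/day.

Hydraulic gradient i = Δh / L = 1.43 / 1930 = 0.0007409.
From Q = K·A·i, K = Q / (A·i) = 3.43 / (575.0 × 0.0007409) = 8.051 m/day.

8.05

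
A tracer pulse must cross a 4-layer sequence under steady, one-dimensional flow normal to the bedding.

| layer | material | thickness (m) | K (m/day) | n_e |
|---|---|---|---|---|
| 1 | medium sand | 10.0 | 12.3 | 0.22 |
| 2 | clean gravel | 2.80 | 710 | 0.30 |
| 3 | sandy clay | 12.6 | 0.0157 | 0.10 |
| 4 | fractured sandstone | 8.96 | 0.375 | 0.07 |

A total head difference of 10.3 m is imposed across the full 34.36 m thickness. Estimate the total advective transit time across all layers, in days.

396

With flow normal to the layers, continuity requires the same specific discharge q through every layer.
Σ(b_i/K_i) = 10.0/12.3 + 2.80/710 + 12.6/0.0157 + 8.96/0.375 = 827.3 d.
q = Δh / Σ(b_i/K_i) = 10.3 / 827.3 = 0.01245 m/day.
In each layer the seepage velocity is v_i = q/n_i, so the layer transit time is t_i = b_i·n_i / q:
  layer 1 (medium sand): t_1 = 10.0 × 0.22 / 0.01245 = 176.7 d
  layer 2 (clean gravel): t_2 = 2.80 × 0.30 / 0.01245 = 67.47 d
  layer 3 (sandy clay): t_3 = 12.6 × 0.10 / 0.01245 = 101.2 d
  layer 4 (fractured sandstone): t_4 = 8.96 × 0.07 / 0.01245 = 50.37 d
Total t = Σ t_i = 395.7 days.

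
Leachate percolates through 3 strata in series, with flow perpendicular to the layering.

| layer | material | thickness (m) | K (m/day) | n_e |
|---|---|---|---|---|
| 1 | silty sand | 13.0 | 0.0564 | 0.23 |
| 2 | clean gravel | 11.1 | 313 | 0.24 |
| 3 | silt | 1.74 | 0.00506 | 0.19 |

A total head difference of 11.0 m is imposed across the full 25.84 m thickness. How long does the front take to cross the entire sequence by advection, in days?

313

With flow normal to the layers, continuity requires the same specific discharge q through every layer.
Σ(b_i/K_i) = 13.0/0.0564 + 11.1/313 + 1.74/0.00506 = 574.4 d.
q = Δh / Σ(b_i/K_i) = 11.0 / 574.4 = 0.01915 m/day.
In each layer the seepage velocity is v_i = q/n_i, so the layer transit time is t_i = b_i·n_i / q:
  layer 1 (silty sand): t_1 = 13.0 × 0.23 / 0.01915 = 156.1 d
  layer 2 (clean gravel): t_2 = 11.1 × 0.24 / 0.01915 = 139.1 d
  layer 3 (silt): t_3 = 1.74 × 0.19 / 0.01915 = 17.26 d
Total t = Σ t_i = 312.5 days.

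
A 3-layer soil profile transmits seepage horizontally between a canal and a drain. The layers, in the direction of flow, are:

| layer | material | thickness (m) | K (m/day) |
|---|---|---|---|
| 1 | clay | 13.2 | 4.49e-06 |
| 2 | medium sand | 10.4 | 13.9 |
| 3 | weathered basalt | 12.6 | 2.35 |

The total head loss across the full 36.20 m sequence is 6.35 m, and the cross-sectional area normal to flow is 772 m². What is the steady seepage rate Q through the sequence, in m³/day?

Flow is perpendicular to layering, so the layers act in series and the equivalent K is the thickness-weighted harmonic mean.
Total thickness L = 13.2 + 10.4 + 12.6 = 36.20 m.
Σ(b_i/K_i) = 13.2/4.49e-06 + 10.4/13.9 + 12.6/2.35 = 2.940e+06 d.
K_eq = L / Σ(b_i/K_i) = 36.20 / 2.940e+06 = 1.231e-05 m/day.
Q = K_eq · A · (Δh/L) = 1.231e-05 × 772 × (6.35/36.20) = 0.001667 m³/day.

0.00167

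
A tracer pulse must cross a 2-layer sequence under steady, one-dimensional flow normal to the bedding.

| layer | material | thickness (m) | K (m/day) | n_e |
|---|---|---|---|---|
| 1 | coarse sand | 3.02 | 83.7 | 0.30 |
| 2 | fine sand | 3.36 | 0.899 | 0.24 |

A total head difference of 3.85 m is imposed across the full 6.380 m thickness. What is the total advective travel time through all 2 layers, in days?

1.68

With flow normal to the layers, continuity requires the same specific discharge q through every layer.
Σ(b_i/K_i) = 3.02/83.7 + 3.36/0.899 = 3.774 d.
q = Δh / Σ(b_i/K_i) = 3.85 / 3.774 = 1.020 m/day.
In each layer the seepage velocity is v_i = q/n_i, so the layer transit time is t_i = b_i·n_i / q:
  layer 1 (coarse sand): t_1 = 3.02 × 0.30 / 1.020 = 0.8880 d
  layer 2 (fine sand): t_2 = 3.36 × 0.24 / 1.020 = 0.7904 d
Total t = Σ t_i = 1.678 days.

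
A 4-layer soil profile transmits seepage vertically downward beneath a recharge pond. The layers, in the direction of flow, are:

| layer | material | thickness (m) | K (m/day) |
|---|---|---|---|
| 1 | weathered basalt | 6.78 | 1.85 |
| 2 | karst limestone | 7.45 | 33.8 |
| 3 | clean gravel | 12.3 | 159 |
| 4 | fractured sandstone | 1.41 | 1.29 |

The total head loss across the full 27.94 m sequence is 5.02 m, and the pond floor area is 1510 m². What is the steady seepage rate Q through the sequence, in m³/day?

1500

Flow is perpendicular to layering, so the layers act in series and the equivalent K is the thickness-weighted harmonic mean.
Total thickness L = 6.78 + 7.45 + 12.3 + 1.41 = 27.94 m.
Σ(b_i/K_i) = 6.78/1.85 + 7.45/33.8 + 12.3/159 + 1.41/1.29 = 5.056 d.
K_eq = L / Σ(b_i/K_i) = 27.94 / 5.056 = 5.526 m/day.
Q = K_eq · A · (Δh/L) = 5.526 × 1510 × (5.02/27.94) = 1499 m³/day.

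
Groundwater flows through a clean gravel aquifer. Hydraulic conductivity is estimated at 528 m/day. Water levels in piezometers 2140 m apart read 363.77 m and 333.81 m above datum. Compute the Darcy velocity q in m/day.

Hydraulic gradient i = (363.77 − 333.81) / 2140 = 29.96 / 2140 = 0.01400.
Specific discharge q = K · i = 528.0 × 0.01400 = 7.392 m/day.

7.39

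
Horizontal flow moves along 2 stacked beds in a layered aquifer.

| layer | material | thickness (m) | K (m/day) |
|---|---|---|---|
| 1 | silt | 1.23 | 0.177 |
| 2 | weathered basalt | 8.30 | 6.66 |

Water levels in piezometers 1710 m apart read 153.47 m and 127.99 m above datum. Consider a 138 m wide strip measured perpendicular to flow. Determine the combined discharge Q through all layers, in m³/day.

114

Flow is parallel to layering, so each bed carries its own Darcy discharge and the transmissivities add.
Σ(K_i·b_i) = 0.177×1.23 + 6.66×8.30 = 55.50 m²/day.
Hydraulic gradient i = (153.47 − 127.99) / 1710 = 25.48 / 1710 = 0.01490.
Q = Σ(K_i·b_i) · W · i = 55.50 × 138 × 0.01490 = 114.1 m³/day.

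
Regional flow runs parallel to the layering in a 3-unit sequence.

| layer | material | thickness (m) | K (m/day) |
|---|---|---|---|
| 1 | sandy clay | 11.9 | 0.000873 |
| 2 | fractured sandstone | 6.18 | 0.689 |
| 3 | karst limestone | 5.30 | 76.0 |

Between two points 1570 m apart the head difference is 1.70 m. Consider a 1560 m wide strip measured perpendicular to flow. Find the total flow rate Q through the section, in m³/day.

Flow is parallel to layering, so each bed carries its own Darcy discharge and the transmissivities add.
Σ(K_i·b_i) = 0.000873×11.9 + 0.689×6.18 + 76.0×5.30 = 407.1 m²/day.
Hydraulic gradient i = Δh / L = 1.70 / 1570 = 0.001083.
Q = Σ(K_i·b_i) · W · i = 407.1 × 1560 × 0.001083 = 687.6 m³/day.

688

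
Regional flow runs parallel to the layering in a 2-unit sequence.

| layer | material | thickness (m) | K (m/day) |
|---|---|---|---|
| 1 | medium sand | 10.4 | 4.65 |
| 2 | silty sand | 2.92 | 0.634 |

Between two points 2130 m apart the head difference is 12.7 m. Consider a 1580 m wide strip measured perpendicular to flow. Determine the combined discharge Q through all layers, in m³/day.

Flow is parallel to layering, so each bed carries its own Darcy discharge and the transmissivities add.
Σ(K_i·b_i) = 4.65×10.4 + 0.634×2.92 = 50.21 m²/day.
Hydraulic gradient i = Δh / L = 12.7 / 2130 = 0.005962.
Q = Σ(K_i·b_i) · W · i = 50.21 × 1580 × 0.005962 = 473.0 m³/day.

473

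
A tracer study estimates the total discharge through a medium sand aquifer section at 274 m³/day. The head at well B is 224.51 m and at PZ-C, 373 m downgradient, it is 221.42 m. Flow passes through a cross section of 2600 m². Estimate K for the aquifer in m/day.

Hydraulic gradient i = (224.51 − 221.42) / 373 = 3.09 / 373 = 0.008284.
From Q = K·A·i, K = Q / (A·i) = 274 / (2600 × 0.008284) = 12.72 m/day.

12.7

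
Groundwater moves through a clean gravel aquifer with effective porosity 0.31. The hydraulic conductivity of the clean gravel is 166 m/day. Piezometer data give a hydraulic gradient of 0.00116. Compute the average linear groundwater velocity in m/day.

0.621

Hydraulic gradient i = 0.00116.
Darcy flux q = K · i = 166.0 × 0.001160 = 0.1926 m/day.
Seepage velocity v = q / n_e = 0.1926 / 0.31 = 0.6212 m/day.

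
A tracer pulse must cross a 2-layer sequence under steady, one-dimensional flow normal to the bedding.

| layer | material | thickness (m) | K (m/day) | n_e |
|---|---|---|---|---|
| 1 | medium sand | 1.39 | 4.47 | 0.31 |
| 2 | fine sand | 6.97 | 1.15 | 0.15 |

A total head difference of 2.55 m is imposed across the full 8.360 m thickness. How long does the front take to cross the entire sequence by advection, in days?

3.69

With flow normal to the layers, continuity requires the same specific discharge q through every layer.
Σ(b_i/K_i) = 1.39/4.47 + 6.97/1.15 = 6.372 d.
q = Δh / Σ(b_i/K_i) = 2.55 / 6.372 = 0.4002 m/day.
In each layer the seepage velocity is v_i = q/n_i, so the layer transit time is t_i = b_i·n_i / q:
  layer 1 (medium sand): t_1 = 1.39 × 0.31 / 0.4002 = 1.077 d
  layer 2 (fine sand): t_2 = 6.97 × 0.15 / 0.4002 = 2.612 d
Total t = Σ t_i = 3.689 days.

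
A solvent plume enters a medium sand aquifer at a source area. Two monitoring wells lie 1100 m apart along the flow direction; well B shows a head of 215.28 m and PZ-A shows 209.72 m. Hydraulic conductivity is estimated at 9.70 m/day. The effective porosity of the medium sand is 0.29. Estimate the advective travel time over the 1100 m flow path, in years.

Hydraulic gradient i = (215.28 − 209.72) / 1100 = 5.56 / 1100 = 0.005055.
Darcy flux q = K · i = 9.700 × 0.005055 = 0.04903 m/day.
Seepage velocity v = q / n_e = 0.04903 / 0.29 = 0.1691 m/day.
Travel time t = L / v = 1100 / 0.1691 = 6506 days = 17.81 years.

17.8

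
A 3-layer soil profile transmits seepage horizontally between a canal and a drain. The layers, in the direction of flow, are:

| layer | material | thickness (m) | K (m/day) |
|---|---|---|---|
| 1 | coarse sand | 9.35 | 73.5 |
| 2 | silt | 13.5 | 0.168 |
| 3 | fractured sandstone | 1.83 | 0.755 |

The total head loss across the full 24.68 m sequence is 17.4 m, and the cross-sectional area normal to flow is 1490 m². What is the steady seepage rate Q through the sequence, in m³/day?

313

Flow is perpendicular to layering, so the layers act in series and the equivalent K is the thickness-weighted harmonic mean.
Total thickness L = 9.35 + 13.5 + 1.83 = 24.68 m.
Σ(b_i/K_i) = 9.35/73.5 + 13.5/0.168 + 1.83/0.755 = 82.91 d.
K_eq = L / Σ(b_i/K_i) = 24.68 / 82.91 = 0.2977 m/day.
Q = K_eq · A · (Δh/L) = 0.2977 × 1490 × (17.4/24.68) = 312.7 m³/day.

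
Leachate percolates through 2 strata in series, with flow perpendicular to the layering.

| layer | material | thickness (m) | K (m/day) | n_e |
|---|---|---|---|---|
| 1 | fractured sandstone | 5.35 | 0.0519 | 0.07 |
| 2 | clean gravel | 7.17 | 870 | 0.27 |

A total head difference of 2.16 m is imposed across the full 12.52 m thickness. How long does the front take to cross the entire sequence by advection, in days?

With flow normal to the layers, continuity requires the same specific discharge q through every layer.
Σ(b_i/K_i) = 5.35/0.0519 + 7.17/870 = 103.1 d.
q = Δh / Σ(b_i/K_i) = 2.16 / 103.1 = 0.02095 m/day.
In each layer the seepage velocity is v_i = q/n_i, so the layer transit time is t_i = b_i·n_i / q:
  layer 1 (fractured sandstone): t_1 = 5.35 × 0.07 / 0.02095 = 17.87 d
  layer 2 (clean gravel): t_2 = 7.17 × 0.27 / 0.02095 = 92.40 d
Total t = Σ t_i = 110.3 days.

110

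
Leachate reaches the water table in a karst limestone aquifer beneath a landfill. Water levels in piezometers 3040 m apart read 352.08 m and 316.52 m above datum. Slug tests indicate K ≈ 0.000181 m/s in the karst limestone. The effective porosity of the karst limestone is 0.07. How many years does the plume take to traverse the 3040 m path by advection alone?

3.18

Convert K: 0.000181 m/s × 86400 = 15.64 m/day.
Hydraulic gradient i = (352.08 − 316.52) / 3040 = 35.56 / 3040 = 0.01170.
Darcy flux q = K · i = 15.64 × 0.01170 = 0.1829 m/day.
Seepage velocity v = q / n_e = 0.1829 / 0.07 = 2.613 m/day.
Travel time t = L / v = 3040 / 2.613 = 1163 days = 3.185 years.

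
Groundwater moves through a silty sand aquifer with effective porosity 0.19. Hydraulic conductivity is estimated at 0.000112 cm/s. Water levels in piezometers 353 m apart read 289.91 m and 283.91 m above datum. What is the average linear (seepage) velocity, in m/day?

0.00866

Convert K: 0.000112 cm/s × 864 = 0.09677 m/day.
Hydraulic gradient i = (289.91 − 283.91) / 353 = 6 / 353 = 0.01700.
Darcy flux q = K · i = 0.09677 × 0.01700 = 0.001645 m/day.
Seepage velocity v = q / n_e = 0.001645 / 0.19 = 0.008657 m/day.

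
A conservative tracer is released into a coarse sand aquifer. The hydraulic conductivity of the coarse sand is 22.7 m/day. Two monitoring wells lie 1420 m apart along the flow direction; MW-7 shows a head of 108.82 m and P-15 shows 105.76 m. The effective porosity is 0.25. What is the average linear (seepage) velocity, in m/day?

0.196

Hydraulic gradient i = (108.82 − 105.76) / 1420 = 3.06 / 1420 = 0.002155.
Darcy flux q = K · i = 22.70 × 0.002155 = 0.04892 m/day.
Seepage velocity v = q / n_e = 0.04892 / 0.25 = 0.1957 m/day.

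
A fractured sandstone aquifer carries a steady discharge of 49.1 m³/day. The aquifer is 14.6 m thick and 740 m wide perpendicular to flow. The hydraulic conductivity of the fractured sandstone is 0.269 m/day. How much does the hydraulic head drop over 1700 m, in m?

28.7

Cross-sectional area A = 740 × 14.6 = 10804 m².
From Q = K·A·i, i = Q / (K·A) = 49.1 / (0.2690 × 10804) = 0.01689.
Head loss Δh = i · L = 0.01689 × 1700 = 28.72 m.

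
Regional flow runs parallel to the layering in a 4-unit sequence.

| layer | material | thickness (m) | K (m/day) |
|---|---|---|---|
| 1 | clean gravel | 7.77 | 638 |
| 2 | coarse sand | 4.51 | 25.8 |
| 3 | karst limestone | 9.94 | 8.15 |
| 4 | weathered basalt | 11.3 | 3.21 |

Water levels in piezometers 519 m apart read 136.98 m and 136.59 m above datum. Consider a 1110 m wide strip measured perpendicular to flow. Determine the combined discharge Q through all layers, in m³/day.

Flow is parallel to layering, so each bed carries its own Darcy discharge and the transmissivities add.
Σ(K_i·b_i) = 638×7.77 + 25.8×4.51 + 8.15×9.94 + 3.21×11.3 = 5191 m²/day.
Hydraulic gradient i = (136.98 − 136.59) / 519 = 0.39 / 519 = 0.0007514.
Q = Σ(K_i·b_i) · W · i = 5191 × 1110 × 0.0007514 = 4330 m³/day.

4330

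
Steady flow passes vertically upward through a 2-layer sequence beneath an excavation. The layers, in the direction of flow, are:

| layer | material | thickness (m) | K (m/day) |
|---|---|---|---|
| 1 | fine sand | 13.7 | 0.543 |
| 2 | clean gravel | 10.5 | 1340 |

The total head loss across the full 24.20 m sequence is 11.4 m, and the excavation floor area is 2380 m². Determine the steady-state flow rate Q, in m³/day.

Flow is perpendicular to layering, so the layers act in series and the equivalent K is the thickness-weighted harmonic mean.
Total thickness L = 13.7 + 10.5 = 24.20 m.
Σ(b_i/K_i) = 13.7/0.543 + 10.5/1340 = 25.24 d.
K_eq = L / Σ(b_i/K_i) = 24.20 / 25.24 = 0.9589 m/day.
Q = K_eq · A · (Δh/L) = 0.9589 × 2380 × (11.4/24.20) = 1075 m³/day.

1080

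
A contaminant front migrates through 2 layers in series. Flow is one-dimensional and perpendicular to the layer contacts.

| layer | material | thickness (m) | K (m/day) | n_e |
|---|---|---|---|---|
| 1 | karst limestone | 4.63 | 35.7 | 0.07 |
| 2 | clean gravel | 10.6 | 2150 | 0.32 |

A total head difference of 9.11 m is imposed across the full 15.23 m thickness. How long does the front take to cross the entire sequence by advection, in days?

With flow normal to the layers, continuity requires the same specific discharge q through every layer.
Σ(b_i/K_i) = 4.63/35.7 + 10.6/2150 = 0.1346 d.
q = Δh / Σ(b_i/K_i) = 9.11 / 0.1346 = 67.67 m/day.
In each layer the seepage velocity is v_i = q/n_i, so the layer transit time is t_i = b_i·n_i / q:
  layer 1 (karst limestone): t_1 = 4.63 × 0.07 / 67.67 = 0.004789 d
  layer 2 (clean gravel): t_2 = 10.6 × 0.32 / 67.67 = 0.05012 d
Total t = Σ t_i = 0.05491 days.

0.0549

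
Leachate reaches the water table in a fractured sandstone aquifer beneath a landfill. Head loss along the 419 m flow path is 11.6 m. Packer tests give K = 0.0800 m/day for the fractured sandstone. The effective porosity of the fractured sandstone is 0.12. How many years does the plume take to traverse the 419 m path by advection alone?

62.2

Hydraulic gradient i = Δh / L = 11.6 / 419 = 0.02768.
Darcy flux q = K · i = 0.08000 × 0.02768 = 0.002215 m/day.
Seepage velocity v = q / n_e = 0.002215 / 0.12 = 0.01846 m/day.
Travel time t = L / v = 419 / 0.01846 = 22702 days = 62.15 years.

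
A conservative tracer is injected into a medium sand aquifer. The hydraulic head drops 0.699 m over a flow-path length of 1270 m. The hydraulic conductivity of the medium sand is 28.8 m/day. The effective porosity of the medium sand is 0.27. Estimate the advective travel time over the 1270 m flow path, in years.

59.2

Hydraulic gradient i = Δh / L = 0.699 / 1270 = 0.0005504.
Darcy flux q = K · i = 28.80 × 0.0005504 = 0.01585 m/day.
Seepage velocity v = q / n_e = 0.01585 / 0.27 = 0.05871 m/day.
Travel time t = L / v = 1270 / 0.05871 = 21632 days = 59.23 years.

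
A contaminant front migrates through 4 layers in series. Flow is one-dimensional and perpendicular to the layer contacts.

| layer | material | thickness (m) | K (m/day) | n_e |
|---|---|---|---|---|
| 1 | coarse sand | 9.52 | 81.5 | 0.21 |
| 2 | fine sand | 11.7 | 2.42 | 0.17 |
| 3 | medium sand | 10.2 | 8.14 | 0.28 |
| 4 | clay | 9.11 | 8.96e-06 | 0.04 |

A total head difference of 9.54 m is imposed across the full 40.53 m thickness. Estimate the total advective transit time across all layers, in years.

With flow normal to the layers, continuity requires the same specific discharge q through every layer.
Σ(b_i/K_i) = 9.52/81.5 + 11.7/2.42 + 10.2/8.14 + 9.11/8.96e-06 = 1.017e+06 d.
q = Δh / Σ(b_i/K_i) = 9.54 / 1.017e+06 = 9.383e-06 m/day.
In each layer the seepage velocity is v_i = q/n_i, so the layer transit time is t_i = b_i·n_i / q:
  layer 1 (coarse sand): t_1 = 9.52 × 0.21 / 9.383e-06 = 2.131e+05 d
  layer 2 (fine sand): t_2 = 11.7 × 0.17 / 9.383e-06 = 2.120e+05 d
  layer 3 (medium sand): t_3 = 10.2 × 0.28 / 9.383e-06 = 3.044e+05 d
  layer 4 (clay): t_4 = 9.11 × 0.04 / 9.383e-06 = 38837 d
Total t = Σ t_i = 7.683e+05 days = 2103 years.

2100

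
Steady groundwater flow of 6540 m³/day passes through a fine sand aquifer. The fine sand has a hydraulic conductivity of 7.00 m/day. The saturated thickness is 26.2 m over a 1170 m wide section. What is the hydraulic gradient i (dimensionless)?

0.0305

Cross-sectional area A = 1170 × 26.2 = 30654 m².
From Q = K·A·i, i = Q / (K·A) = 6540 / (7.000 × 30654) = 0.03048.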